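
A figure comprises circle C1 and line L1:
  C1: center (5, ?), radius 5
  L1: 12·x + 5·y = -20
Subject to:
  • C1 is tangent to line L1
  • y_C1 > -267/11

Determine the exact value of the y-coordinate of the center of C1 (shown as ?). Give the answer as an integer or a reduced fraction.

-3

1. [C1‖L1]  y_C1² + 32y_C1 + 87 = 0  ⇒  y_C1 = -29 or -3
2. given y_C1 > -267/11: keep -3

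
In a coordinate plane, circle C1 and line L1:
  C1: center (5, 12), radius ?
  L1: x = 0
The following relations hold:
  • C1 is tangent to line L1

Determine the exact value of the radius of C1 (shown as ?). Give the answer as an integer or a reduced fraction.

5

1. [C1‖L1]  r_C1² − 25 = 0  ⇒  r_C1 = 5 (r>0 drops 1)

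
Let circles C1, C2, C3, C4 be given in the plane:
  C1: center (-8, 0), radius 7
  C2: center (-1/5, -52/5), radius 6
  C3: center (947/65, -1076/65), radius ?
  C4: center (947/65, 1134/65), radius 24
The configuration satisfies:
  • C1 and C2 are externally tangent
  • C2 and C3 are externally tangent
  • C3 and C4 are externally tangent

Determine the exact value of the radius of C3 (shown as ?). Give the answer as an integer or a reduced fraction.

1. [ext C2·C3]  r_C3² + 12r_C3 − 220 = 0  ⇒  r_C3 = 10 (r>0 drops 1)
2. [ext C3·C4]  r_C3² + 48r_C3 − 580 = 0  ⇒  r_C3 = 10 (r>0 drops 1)

10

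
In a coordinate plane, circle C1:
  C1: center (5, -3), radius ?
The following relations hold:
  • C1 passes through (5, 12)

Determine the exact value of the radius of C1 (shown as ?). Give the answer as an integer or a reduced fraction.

15

1. [C1∋P]  r_C1² − 225 = 0  ⇒  r_C1 = 15 (r>0 drops 1)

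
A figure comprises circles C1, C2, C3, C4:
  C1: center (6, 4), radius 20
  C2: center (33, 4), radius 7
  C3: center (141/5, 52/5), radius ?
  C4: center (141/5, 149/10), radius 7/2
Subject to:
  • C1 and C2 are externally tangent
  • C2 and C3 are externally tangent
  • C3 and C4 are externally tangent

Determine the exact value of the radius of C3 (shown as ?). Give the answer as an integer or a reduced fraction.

1. [ext C2·C3]  r_C3² + 14r_C3 − 15 = 0  ⇒  r_C3 = 1 (r>0 drops 1)
2. [ext C3·C4]  r_C3² + 7r_C3 − 8 = 0  ⇒  r_C3 = 1 (r>0 drops 1)

1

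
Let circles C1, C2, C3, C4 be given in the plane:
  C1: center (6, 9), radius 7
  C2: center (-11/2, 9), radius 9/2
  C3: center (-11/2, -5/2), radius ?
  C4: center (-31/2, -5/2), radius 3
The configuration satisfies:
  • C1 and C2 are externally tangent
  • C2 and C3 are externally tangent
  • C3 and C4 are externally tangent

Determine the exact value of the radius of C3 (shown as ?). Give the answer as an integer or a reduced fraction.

1. [ext C2·C3]  r_C3² + 9r_C3 − 112 = 0  ⇒  r_C3 = 7 (r>0 drops 1)
2. [ext C3·C4]  r_C3² + 6r_C3 − 91 = 0  ⇒  r_C3 = 7 (r>0 drops 1)

7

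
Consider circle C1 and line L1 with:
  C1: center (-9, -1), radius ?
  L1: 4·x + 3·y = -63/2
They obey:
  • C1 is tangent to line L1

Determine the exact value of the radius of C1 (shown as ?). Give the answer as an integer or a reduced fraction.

1. [C1‖L1]  r_C1² − 9/4 = 0  ⇒  r_C1 = 3/2 (r>0 drops 1)

3/2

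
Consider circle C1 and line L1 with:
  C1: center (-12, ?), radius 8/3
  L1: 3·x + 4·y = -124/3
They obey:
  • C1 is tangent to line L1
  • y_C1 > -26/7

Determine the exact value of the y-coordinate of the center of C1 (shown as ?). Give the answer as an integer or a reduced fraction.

2

1. [C1‖L1]  y_C1² + (8/3)y_C1 − 28/3 = 0  ⇒  y_C1 = -14/3 or 2
2. given y_C1 > -26/7: keep 2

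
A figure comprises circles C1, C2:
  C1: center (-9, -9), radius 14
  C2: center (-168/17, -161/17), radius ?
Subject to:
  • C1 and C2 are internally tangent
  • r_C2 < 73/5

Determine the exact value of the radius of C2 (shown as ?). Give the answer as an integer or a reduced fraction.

1. [int C1,C2]  r_C2² − 28r_C2 + 195 = 0  ⇒  r_C2 = 13 or 15
2. given r_C2 < 73/5: keep 13

13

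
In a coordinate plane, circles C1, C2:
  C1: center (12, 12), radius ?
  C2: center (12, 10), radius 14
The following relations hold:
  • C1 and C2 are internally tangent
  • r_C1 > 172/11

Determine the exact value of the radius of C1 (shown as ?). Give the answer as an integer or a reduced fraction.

1. [int C1,C2]  r_C1² − 28r_C1 + 192 = 0  ⇒  r_C1 = 12 or 16
2. given r_C1 > 172/11: keep 16

16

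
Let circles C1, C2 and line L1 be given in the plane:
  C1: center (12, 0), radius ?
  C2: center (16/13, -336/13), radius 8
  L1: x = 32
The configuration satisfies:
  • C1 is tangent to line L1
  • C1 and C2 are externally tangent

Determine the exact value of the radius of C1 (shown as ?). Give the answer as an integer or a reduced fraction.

20

1. [C1‖L1]  r_C1² − 400 = 0  ⇒  r_C1 = 20 (r>0 drops 1)
2. [ext C1·C2]  r_C1² + 16r_C1 − 720 = 0  ⇒  r_C1 = 20 (r>0 drops 1)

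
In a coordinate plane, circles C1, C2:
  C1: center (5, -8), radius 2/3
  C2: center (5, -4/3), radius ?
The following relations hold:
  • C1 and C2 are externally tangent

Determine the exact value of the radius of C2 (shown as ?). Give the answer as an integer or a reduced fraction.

1. [ext C1·C2]  r_C2² + (4/3)r_C2 − 44 = 0  ⇒  r_C2 = 6 (r>0 drops 1)

6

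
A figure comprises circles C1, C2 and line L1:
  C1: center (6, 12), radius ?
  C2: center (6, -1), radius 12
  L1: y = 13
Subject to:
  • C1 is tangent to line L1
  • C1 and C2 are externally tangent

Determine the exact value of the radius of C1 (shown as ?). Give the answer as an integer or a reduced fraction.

1. [C1‖L1]  r_C1² − 1 = 0  ⇒  r_C1 = 1 (r>0 drops 1)
2. [ext C1·C2]  r_C1² + 24r_C1 − 25 = 0  ⇒  r_C1 = 1 (r>0 drops 1)

1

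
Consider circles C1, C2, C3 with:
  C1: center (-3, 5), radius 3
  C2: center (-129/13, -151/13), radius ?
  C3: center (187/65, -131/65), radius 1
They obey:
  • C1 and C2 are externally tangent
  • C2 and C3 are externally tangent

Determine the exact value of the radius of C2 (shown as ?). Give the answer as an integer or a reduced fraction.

15

1. [ext C1·C2]  r_C2² + 6r_C2 − 315 = 0  ⇒  r_C2 = 15 (r>0 drops 1)
2. [ext C2·C3]  r_C2² + 2r_C2 − 255 = 0  ⇒  r_C2 = 15 (r>0 drops 1)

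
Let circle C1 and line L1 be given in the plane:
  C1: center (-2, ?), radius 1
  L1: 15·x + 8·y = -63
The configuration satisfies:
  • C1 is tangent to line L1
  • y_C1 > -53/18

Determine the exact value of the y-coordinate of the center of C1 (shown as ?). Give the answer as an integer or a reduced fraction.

1. [C1‖L1]  y_C1² + (33/4)y_C1 + 25/2 = 0  ⇒  y_C1 = -25/4 or -2
2. given y_C1 > -53/18: keep -2

-2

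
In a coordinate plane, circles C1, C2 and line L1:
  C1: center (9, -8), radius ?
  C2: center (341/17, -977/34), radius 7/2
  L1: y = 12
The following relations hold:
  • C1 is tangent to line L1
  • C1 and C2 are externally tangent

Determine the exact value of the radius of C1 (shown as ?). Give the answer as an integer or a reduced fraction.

1. [C1‖L1]  r_C1² − 400 = 0  ⇒  r_C1 = 20 (r>0 drops 1)
2. [ext C1·C2]  r_C1² + 7r_C1 − 540 = 0  ⇒  r_C1 = 20 (r>0 drops 1)

20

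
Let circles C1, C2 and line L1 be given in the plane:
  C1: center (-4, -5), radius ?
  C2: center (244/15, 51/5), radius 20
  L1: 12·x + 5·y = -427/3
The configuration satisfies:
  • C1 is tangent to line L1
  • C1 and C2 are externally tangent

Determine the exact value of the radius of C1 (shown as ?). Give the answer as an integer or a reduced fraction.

1. [C1‖L1]  r_C1² − 256/9 = 0  ⇒  r_C1 = 16/3 (r>0 drops 1)
2. [ext C1·C2]  r_C1² + 40r_C1 − 2176/9 = 0  ⇒  r_C1 = 16/3 (r>0 drops 1)

16/3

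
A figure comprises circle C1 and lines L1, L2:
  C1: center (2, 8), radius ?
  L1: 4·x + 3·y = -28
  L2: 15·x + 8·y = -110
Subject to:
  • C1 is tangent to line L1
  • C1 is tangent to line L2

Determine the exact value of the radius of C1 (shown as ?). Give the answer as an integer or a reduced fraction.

12

1. [C1‖L1]  r_C1² − 144 = 0  ⇒  r_C1 = 12 (r>0 drops 1)
2. [C1‖L2]  r_C1² − 144 = 0  ⇒  r_C1 = 12 (r>0 drops 1)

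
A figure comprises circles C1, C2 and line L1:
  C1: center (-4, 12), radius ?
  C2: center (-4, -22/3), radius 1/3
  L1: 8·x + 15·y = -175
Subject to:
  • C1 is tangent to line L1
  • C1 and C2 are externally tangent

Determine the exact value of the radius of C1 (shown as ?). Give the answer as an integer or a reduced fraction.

19

1. [C1‖L1]  r_C1² − 361 = 0  ⇒  r_C1 = 19 (r>0 drops 1)
2. [ext C1·C2]  r_C1² + (2/3)r_C1 − 1121/3 = 0  ⇒  r_C1 = 19 (r>0 drops 1)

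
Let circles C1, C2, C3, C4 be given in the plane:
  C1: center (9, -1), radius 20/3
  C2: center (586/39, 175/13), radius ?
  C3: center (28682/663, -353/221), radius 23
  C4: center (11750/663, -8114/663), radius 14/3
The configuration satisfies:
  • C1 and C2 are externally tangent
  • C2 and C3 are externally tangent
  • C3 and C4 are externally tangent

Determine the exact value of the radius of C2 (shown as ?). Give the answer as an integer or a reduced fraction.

1. [ext C1·C2]  r_C2² + (40/3)r_C2 − 201 = 0  ⇒  r_C2 = 9 (r>0 drops 1)
2. [ext C2·C3]  r_C2² + 46r_C2 − 495 = 0  ⇒  r_C2 = 9 (r>0 drops 1)

9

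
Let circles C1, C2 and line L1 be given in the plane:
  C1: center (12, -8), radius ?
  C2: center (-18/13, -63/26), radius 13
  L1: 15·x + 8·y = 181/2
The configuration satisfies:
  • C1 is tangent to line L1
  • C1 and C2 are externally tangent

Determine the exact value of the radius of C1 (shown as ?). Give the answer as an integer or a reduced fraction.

1. [C1‖L1]  r_C1² − 9/4 = 0  ⇒  r_C1 = 3/2 (r>0 drops 1)
2. [ext C1·C2]  r_C1² + 26r_C1 − 165/4 = 0  ⇒  r_C1 = 3/2 (r>0 drops 1)

3/2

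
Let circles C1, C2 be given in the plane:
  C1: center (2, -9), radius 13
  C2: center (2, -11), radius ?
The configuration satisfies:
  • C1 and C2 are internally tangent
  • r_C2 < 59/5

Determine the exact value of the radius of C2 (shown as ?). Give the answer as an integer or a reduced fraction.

1. [int C1,C2]  r_C2² − 26r_C2 + 165 = 0  ⇒  r_C2 = 11 or 15
2. given r_C2 < 59/5: keep 11

11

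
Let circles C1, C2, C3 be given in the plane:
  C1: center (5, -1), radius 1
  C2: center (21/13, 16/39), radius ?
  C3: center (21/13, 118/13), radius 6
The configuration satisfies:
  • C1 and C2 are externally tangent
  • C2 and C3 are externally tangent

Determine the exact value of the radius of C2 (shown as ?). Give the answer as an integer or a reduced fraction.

8/3

1. [ext C1·C2]  r_C2² + 2r_C2 − 112/9 = 0  ⇒  r_C2 = 8/3 (r>0 drops 1)
2. [ext C2·C3]  r_C2² + 12r_C2 − 352/9 = 0  ⇒  r_C2 = 8/3 (r>0 drops 1)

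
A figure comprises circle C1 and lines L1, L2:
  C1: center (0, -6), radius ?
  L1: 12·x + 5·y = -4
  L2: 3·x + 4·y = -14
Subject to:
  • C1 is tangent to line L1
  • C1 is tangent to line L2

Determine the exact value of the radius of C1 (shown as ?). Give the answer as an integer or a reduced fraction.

1. [C1‖L1]  r_C1² − 4 = 0  ⇒  r_C1 = 2 (r>0 drops 1)
2. [C1‖L2]  r_C1² − 4 = 0  ⇒  r_C1 = 2 (r>0 drops 1)

2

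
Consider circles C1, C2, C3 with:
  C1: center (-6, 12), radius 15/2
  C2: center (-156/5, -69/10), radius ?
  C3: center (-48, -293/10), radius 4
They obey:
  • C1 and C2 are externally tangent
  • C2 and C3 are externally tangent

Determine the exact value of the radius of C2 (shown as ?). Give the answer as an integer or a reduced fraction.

24

1. [ext C1·C2]  r_C2² + 15r_C2 − 936 = 0  ⇒  r_C2 = 24 (r>0 drops 1)
2. [ext C2·C3]  r_C2² + 8r_C2 − 768 = 0  ⇒  r_C2 = 24 (r>0 drops 1)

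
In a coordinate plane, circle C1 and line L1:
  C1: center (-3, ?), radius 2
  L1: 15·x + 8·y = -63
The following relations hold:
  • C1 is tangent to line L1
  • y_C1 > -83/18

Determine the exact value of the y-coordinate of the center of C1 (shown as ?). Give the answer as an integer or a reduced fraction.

2

1. [C1‖L1]  y_C1² + (9/2)y_C1 − 13 = 0  ⇒  y_C1 = -13/2 or 2
2. given y_C1 > -83/18: keep 2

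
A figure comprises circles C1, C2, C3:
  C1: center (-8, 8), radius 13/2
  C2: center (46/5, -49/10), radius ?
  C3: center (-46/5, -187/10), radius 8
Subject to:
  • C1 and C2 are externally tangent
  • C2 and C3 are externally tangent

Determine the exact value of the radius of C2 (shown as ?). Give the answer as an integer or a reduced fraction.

15

1. [ext C1·C2]  r_C2² + 13r_C2 − 420 = 0  ⇒  r_C2 = 15 (r>0 drops 1)
2. [ext C2·C3]  r_C2² + 16r_C2 − 465 = 0  ⇒  r_C2 = 15 (r>0 drops 1)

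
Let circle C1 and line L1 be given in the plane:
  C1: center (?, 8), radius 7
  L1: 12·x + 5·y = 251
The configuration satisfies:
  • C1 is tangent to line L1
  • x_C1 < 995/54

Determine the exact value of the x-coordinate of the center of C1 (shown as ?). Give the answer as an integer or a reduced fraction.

1. [C1‖L1]  x_C1² − (211/6)x_C1 + 755/3 = 0  ⇒  x_C1 = 10 or 151/6
2. given x_C1 < 995/54: keep 10

10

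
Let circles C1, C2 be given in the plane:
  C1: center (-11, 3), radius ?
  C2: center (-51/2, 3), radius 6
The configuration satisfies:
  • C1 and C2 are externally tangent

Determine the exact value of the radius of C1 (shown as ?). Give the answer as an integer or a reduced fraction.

17/2

1. [ext C1·C2]  r_C1² + 12r_C1 − 697/4 = 0  ⇒  r_C1 = 17/2 (r>0 drops 1)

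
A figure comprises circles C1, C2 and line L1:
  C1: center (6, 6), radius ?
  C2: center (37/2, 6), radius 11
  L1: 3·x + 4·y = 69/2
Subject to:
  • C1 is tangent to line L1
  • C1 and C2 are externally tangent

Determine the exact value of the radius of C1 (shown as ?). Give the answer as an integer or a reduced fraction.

3/2

1. [C1‖L1]  r_C1² − 9/4 = 0  ⇒  r_C1 = 3/2 (r>0 drops 1)
2. [ext C1·C2]  r_C1² + 22r_C1 − 141/4 = 0  ⇒  r_C1 = 3/2 (r>0 drops 1)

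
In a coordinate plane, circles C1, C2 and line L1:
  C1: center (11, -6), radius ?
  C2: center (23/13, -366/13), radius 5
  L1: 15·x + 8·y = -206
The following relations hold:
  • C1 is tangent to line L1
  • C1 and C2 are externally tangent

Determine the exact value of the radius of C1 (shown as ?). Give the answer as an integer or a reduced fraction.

19

1. [C1‖L1]  r_C1² − 361 = 0  ⇒  r_C1 = 19 (r>0 drops 1)
2. [ext C1·C2]  r_C1² + 10r_C1 − 551 = 0  ⇒  r_C1 = 19 (r>0 drops 1)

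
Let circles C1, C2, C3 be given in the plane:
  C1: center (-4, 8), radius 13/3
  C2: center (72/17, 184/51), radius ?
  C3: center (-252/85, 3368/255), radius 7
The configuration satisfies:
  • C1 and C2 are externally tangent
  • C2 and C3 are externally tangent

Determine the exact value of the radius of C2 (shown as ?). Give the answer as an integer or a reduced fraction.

5

1. [ext C1·C2]  r_C2² + (26/3)r_C2 − 205/3 = 0  ⇒  r_C2 = 5 (r>0 drops 1)
2. [ext C2·C3]  r_C2² + 14r_C2 − 95 = 0  ⇒  r_C2 = 5 (r>0 drops 1)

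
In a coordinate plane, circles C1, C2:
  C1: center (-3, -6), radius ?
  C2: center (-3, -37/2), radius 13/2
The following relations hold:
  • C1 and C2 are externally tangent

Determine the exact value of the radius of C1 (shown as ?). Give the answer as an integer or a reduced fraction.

6

1. [ext C1·C2]  r_C1² + 13r_C1 − 114 = 0  ⇒  r_C1 = 6 (r>0 drops 1)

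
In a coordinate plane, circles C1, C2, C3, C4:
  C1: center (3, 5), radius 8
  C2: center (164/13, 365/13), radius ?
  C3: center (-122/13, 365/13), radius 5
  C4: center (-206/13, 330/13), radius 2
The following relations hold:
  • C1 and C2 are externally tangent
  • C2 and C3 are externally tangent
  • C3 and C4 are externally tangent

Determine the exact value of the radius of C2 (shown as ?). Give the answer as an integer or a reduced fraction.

1. [ext C1·C2]  r_C2² + 16r_C2 − 561 = 0  ⇒  r_C2 = 17 (r>0 drops 1)
2. [ext C2·C3]  r_C2² + 10r_C2 − 459 = 0  ⇒  r_C2 = 17 (r>0 drops 1)

17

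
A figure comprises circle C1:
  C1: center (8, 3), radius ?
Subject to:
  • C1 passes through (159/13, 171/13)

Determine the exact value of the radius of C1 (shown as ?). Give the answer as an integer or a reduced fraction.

1. [C1∋P]  r_C1² − 121 = 0  ⇒  r_C1 = 11 (r>0 drops 1)

11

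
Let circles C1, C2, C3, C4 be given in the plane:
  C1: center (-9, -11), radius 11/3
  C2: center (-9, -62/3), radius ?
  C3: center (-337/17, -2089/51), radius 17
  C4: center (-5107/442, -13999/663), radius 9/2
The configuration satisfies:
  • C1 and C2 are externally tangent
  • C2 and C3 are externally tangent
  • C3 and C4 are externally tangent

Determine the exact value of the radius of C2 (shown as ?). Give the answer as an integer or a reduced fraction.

6

1. [ext C1·C2]  r_C2² + (22/3)r_C2 − 80 = 0  ⇒  r_C2 = 6 (r>0 drops 1)
2. [ext C2·C3]  r_C2² + 34r_C2 − 240 = 0  ⇒  r_C2 = 6 (r>0 drops 1)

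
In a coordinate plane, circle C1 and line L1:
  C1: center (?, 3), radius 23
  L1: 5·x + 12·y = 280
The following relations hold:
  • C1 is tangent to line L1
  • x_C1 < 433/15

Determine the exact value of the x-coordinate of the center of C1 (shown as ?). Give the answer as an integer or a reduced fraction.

1. [C1‖L1]  x_C1² − (488/5)x_C1 − 5973/5 = 0  ⇒  x_C1 = -11 or 543/5
2. given x_C1 < 433/15: keep -11

-11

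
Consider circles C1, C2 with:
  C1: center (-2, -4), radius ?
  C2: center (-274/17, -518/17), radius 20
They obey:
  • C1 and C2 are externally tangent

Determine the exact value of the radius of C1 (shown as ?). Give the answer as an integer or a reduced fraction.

10

1. [ext C1·C2]  r_C1² + 40r_C1 − 500 = 0  ⇒  r_C1 = 10 (r>0 drops 1)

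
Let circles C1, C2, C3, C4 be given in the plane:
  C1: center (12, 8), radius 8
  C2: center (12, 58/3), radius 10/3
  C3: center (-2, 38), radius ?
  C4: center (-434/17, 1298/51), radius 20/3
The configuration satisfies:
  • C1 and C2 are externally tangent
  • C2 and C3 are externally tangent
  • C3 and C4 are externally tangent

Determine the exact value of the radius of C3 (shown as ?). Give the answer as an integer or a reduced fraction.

1. [ext C2·C3]  r_C3² + (20/3)r_C3 − 1600/3 = 0  ⇒  r_C3 = 20 (r>0 drops 1)
2. [ext C3·C4]  r_C3² + (40/3)r_C3 − 2000/3 = 0  ⇒  r_C3 = 20 (r>0 drops 1)

20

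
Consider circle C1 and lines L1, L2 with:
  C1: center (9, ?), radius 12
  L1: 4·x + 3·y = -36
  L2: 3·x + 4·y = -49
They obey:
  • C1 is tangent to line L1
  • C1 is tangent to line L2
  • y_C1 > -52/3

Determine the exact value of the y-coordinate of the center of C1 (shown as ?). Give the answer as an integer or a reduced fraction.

1. [C1‖L1]  y_C1² + 48y_C1 + 176 = 0  ⇒  y_C1 = -44 or -4
2. [C1‖L2]  y_C1² + 38y_C1 + 136 = 0  ⇒  y_C1 = -34 or -4

-4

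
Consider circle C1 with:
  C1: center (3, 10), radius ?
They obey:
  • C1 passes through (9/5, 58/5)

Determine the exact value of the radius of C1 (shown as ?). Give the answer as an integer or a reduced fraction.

2

1. [C1∋P]  r_C1² − 4 = 0  ⇒  r_C1 = 2 (r>0 drops 1)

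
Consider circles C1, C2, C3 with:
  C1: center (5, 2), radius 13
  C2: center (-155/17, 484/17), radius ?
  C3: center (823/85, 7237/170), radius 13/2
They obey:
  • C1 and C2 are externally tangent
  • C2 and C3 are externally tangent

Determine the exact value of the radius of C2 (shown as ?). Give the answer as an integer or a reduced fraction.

17

1. [ext C1·C2]  r_C2² + 26r_C2 − 731 = 0  ⇒  r_C2 = 17 (r>0 drops 1)
2. [ext C2·C3]  r_C2² + 13r_C2 − 510 = 0  ⇒  r_C2 = 17 (r>0 drops 1)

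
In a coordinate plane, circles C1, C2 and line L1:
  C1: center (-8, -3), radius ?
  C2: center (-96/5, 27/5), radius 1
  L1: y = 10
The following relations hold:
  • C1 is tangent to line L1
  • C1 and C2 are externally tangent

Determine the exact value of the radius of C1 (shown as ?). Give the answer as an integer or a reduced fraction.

13

1. [C1‖L1]  r_C1² − 169 = 0  ⇒  r_C1 = 13 (r>0 drops 1)
2. [ext C1·C2]  r_C1² + 2r_C1 − 195 = 0  ⇒  r_C1 = 13 (r>0 drops 1)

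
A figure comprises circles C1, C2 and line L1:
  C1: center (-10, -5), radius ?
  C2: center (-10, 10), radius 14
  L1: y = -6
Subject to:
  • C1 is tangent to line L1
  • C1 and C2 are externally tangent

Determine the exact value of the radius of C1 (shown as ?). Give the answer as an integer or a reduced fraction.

1. [C1‖L1]  r_C1² − 1 = 0  ⇒  r_C1 = 1 (r>0 drops 1)
2. [ext C1·C2]  r_C1² + 28r_C1 − 29 = 0  ⇒  r_C1 = 1 (r>0 drops 1)

1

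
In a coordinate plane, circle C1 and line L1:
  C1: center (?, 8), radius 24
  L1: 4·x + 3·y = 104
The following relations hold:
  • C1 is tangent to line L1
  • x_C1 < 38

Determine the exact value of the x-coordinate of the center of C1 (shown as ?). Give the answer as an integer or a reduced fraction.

1. [C1‖L1]  x_C1² − 40x_C1 − 500 = 0  ⇒  x_C1 = -10 or 50
2. given x_C1 < 38: keep -10

-10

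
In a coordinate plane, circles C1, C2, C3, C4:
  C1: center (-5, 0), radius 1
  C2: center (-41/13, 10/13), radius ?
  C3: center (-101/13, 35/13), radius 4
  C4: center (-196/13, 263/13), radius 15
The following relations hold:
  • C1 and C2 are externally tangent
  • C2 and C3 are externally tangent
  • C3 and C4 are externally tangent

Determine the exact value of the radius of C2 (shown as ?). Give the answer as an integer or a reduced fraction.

1

1. [ext C1·C2]  r_C2² + 2r_C2 − 3 = 0  ⇒  r_C2 = 1 (r>0 drops 1)
2. [ext C2·C3]  r_C2² + 8r_C2 − 9 = 0  ⇒  r_C2 = 1 (r>0 drops 1)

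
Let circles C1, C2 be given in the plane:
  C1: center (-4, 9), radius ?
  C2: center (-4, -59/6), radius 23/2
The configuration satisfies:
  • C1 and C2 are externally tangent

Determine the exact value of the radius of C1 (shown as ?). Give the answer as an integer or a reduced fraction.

1. [ext C1·C2]  r_C1² + 23r_C1 − 2002/9 = 0  ⇒  r_C1 = 22/3 (r>0 drops 1)

22/3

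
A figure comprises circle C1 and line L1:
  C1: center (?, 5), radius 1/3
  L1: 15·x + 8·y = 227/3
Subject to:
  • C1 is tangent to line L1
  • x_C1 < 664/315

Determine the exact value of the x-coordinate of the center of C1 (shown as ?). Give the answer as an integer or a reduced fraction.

2

1. [C1‖L1]  x_C1² − (214/45)x_C1 + 248/45 = 0  ⇒  x_C1 = 2 or 124/45
2. given x_C1 < 664/315: keep 2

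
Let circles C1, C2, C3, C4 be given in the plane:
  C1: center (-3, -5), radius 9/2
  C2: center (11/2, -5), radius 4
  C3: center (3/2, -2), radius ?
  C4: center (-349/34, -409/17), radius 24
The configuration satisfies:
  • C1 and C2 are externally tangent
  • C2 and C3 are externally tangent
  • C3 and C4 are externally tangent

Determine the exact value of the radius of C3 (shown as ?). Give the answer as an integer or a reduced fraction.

1. [ext C2·C3]  r_C3² + 8r_C3 − 9 = 0  ⇒  r_C3 = 1 (r>0 drops 1)
2. [ext C3·C4]  r_C3² + 48r_C3 − 49 = 0  ⇒  r_C3 = 1 (r>0 drops 1)

1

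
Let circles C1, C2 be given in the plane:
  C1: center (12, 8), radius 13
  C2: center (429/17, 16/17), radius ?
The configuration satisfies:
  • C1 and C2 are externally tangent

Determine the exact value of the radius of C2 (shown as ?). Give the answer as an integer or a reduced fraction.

1. [ext C1·C2]  r_C2² + 26r_C2 − 56 = 0  ⇒  r_C2 = 2 (r>0 drops 1)

2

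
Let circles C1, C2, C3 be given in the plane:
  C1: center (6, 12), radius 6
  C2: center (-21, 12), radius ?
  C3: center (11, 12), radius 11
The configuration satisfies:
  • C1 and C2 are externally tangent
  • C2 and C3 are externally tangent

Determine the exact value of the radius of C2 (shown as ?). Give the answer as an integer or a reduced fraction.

21

1. [ext C1·C2]  r_C2² + 12r_C2 − 693 = 0  ⇒  r_C2 = 21 (r>0 drops 1)
2. [ext C2·C3]  r_C2² + 22r_C2 − 903 = 0  ⇒  r_C2 = 21 (r>0 drops 1)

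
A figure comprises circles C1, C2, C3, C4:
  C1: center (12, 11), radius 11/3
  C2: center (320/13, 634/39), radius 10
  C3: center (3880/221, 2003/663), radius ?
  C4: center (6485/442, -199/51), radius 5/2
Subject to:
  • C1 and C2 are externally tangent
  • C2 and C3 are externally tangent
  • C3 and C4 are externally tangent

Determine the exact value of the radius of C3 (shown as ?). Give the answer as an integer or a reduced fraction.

5

1. [ext C2·C3]  r_C3² + 20r_C3 − 125 = 0  ⇒  r_C3 = 5 (r>0 drops 1)
2. [ext C3·C4]  r_C3² + 5r_C3 − 50 = 0  ⇒  r_C3 = 5 (r>0 drops 1)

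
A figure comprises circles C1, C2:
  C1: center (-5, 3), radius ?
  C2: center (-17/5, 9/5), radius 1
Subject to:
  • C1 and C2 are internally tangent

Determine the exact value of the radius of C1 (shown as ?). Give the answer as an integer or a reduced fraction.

1. [int C1,C2]  r_C1² − 2r_C1 − 3 = 0  ⇒  r_C1 = 3 (r>0 drops 1)

3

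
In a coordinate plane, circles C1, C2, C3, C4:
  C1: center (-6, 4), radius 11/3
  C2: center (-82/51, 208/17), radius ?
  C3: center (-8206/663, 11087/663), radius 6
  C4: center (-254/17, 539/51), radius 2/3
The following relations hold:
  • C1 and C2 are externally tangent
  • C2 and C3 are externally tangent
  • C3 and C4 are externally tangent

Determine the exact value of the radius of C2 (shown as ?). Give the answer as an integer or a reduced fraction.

17/3

1. [ext C1·C2]  r_C2² + (22/3)r_C2 − 221/3 = 0  ⇒  r_C2 = 17/3 (r>0 drops 1)
2. [ext C2·C3]  r_C2² + 12r_C2 − 901/9 = 0  ⇒  r_C2 = 17/3 (r>0 drops 1)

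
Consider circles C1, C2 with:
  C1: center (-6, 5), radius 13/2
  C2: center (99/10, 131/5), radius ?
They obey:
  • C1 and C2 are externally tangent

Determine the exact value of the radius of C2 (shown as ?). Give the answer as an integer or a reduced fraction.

1. [ext C1·C2]  r_C2² + 13r_C2 − 660 = 0  ⇒  r_C2 = 20 (r>0 drops 1)

20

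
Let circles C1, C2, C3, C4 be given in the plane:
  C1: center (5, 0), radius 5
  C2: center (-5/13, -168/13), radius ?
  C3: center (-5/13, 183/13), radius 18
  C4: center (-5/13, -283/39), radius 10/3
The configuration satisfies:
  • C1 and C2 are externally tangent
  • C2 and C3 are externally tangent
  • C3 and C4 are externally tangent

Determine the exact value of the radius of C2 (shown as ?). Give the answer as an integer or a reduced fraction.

1. [ext C1·C2]  r_C2² + 10r_C2 − 171 = 0  ⇒  r_C2 = 9 (r>0 drops 1)
2. [ext C2·C3]  r_C2² + 36r_C2 − 405 = 0  ⇒  r_C2 = 9 (r>0 drops 1)

9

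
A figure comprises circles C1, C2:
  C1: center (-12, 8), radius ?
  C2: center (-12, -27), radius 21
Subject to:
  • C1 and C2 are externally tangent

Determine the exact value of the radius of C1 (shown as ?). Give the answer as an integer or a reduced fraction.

14

1. [ext C1·C2]  r_C1² + 42r_C1 − 784 = 0  ⇒  r_C1 = 14 (r>0 drops 1)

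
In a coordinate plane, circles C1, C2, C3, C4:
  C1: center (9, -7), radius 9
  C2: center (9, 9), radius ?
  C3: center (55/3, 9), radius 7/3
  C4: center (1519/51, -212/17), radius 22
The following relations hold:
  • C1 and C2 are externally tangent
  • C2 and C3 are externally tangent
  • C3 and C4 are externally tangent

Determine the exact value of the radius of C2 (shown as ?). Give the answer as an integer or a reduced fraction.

1. [ext C1·C2]  r_C2² + 18r_C2 − 175 = 0  ⇒  r_C2 = 7 (r>0 drops 1)
2. [ext C2·C3]  r_C2² + (14/3)r_C2 − 245/3 = 0  ⇒  r_C2 = 7 (r>0 drops 1)

7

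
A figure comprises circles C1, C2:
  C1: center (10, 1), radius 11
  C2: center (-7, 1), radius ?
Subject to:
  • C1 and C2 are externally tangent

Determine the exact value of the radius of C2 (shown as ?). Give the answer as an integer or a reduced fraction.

6

1. [ext C1·C2]  r_C2² + 22r_C2 − 168 = 0  ⇒  r_C2 = 6 (r>0 drops 1)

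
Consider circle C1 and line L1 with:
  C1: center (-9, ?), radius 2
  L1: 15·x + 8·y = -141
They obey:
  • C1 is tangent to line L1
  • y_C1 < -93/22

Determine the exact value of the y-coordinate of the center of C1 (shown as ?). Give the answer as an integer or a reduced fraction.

-5

1. [C1‖L1]  y_C1² + (3/2)y_C1 − 35/2 = 0  ⇒  y_C1 = -5 or 7/2
2. given y_C1 < -93/22: keep -5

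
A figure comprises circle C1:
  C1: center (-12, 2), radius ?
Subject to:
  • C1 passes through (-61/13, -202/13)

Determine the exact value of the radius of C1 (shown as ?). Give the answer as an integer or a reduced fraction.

1. [C1∋P]  r_C1² − 361 = 0  ⇒  r_C1 = 19 (r>0 drops 1)

19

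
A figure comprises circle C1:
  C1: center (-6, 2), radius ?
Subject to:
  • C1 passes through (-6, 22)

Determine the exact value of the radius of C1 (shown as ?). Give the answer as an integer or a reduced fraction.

1. [C1∋P]  r_C1² − 400 = 0  ⇒  r_C1 = 20 (r>0 drops 1)

20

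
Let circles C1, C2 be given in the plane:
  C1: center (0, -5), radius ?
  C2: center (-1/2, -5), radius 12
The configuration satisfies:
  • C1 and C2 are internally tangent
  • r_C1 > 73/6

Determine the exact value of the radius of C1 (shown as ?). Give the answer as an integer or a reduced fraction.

25/2

1. [int C1,C2]  r_C1² − 24r_C1 + 575/4 = 0  ⇒  r_C1 = 23/2 or 25/2
2. given r_C1 > 73/6: keep 25/2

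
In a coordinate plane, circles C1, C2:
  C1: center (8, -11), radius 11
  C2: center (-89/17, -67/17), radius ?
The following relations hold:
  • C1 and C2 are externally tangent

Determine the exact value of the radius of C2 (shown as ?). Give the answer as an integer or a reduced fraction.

4

1. [ext C1·C2]  r_C2² + 22r_C2 − 104 = 0  ⇒  r_C2 = 4 (r>0 drops 1)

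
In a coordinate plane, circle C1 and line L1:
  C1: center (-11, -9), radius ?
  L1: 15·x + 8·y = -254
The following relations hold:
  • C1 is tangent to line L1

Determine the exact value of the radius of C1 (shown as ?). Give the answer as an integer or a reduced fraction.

1

1. [C1‖L1]  r_C1² − 1 = 0  ⇒  r_C1 = 1 (r>0 drops 1)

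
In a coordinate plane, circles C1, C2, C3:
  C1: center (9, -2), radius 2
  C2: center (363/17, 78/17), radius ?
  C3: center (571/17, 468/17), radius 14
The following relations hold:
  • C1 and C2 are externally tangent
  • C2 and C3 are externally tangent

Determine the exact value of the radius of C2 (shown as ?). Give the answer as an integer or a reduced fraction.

1. [ext C1·C2]  r_C2² + 4r_C2 − 192 = 0  ⇒  r_C2 = 12 (r>0 drops 1)
2. [ext C2·C3]  r_C2² + 28r_C2 − 480 = 0  ⇒  r_C2 = 12 (r>0 drops 1)

12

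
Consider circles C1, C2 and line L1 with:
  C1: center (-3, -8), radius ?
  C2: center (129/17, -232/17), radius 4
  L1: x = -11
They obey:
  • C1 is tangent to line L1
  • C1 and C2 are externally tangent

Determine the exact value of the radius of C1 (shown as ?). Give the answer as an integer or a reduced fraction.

8

1. [C1‖L1]  r_C1² − 64 = 0  ⇒  r_C1 = 8 (r>0 drops 1)
2. [ext C1·C2]  r_C1² + 8r_C1 − 128 = 0  ⇒  r_C1 = 8 (r>0 drops 1)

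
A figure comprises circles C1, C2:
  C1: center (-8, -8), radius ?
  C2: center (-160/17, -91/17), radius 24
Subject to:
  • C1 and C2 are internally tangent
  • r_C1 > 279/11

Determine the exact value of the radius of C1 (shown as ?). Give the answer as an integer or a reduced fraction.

27

1. [int C1,C2]  r_C1² − 48r_C1 + 567 = 0  ⇒  r_C1 = 21 or 27
2. given r_C1 > 279/11: keep 27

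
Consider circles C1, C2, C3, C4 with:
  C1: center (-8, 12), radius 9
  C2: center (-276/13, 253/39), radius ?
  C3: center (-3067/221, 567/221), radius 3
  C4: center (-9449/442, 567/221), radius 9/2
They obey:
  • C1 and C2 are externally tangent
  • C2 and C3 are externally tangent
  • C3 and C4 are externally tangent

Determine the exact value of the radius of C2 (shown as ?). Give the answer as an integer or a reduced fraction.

1. [ext C1·C2]  r_C2² + 18r_C2 − 1120/9 = 0  ⇒  r_C2 = 16/3 (r>0 drops 1)
2. [ext C2·C3]  r_C2² + 6r_C2 − 544/9 = 0  ⇒  r_C2 = 16/3 (r>0 drops 1)

16/3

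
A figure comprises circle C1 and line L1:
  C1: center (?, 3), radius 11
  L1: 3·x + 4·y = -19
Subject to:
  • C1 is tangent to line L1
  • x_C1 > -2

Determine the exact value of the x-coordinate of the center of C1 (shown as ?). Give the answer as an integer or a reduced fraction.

1. [C1‖L1]  x_C1² + (62/3)x_C1 − 688/3 = 0  ⇒  x_C1 = -86/3 or 8
2. given x_C1 > -2: keep 8

8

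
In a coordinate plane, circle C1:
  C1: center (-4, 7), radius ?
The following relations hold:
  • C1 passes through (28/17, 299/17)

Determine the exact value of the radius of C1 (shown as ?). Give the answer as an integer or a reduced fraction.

12

1. [C1∋P]  r_C1² − 144 = 0  ⇒  r_C1 = 12 (r>0 drops 1)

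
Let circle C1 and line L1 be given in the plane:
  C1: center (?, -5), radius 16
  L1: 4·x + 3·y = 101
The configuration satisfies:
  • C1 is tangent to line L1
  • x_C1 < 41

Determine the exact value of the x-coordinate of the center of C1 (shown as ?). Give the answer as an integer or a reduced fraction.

1. [C1‖L1]  x_C1² − 58x_C1 + 441 = 0  ⇒  x_C1 = 9 or 49
2. given x_C1 < 41: keep 9

9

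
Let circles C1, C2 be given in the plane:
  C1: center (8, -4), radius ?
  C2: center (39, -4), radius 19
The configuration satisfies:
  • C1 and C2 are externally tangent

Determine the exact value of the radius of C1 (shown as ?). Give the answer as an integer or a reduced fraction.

12

1. [ext C1·C2]  r_C1² + 38r_C1 − 600 = 0  ⇒  r_C1 = 12 (r>0 drops 1)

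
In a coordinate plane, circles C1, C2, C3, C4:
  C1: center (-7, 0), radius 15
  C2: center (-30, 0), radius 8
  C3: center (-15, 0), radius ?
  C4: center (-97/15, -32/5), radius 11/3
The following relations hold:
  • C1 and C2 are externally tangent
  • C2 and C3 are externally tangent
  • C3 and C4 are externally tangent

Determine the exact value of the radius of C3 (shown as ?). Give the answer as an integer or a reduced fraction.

1. [ext C2·C3]  r_C3² + 16r_C3 − 161 = 0  ⇒  r_C3 = 7 (r>0 drops 1)
2. [ext C3·C4]  r_C3² + (22/3)r_C3 − 301/3 = 0  ⇒  r_C3 = 7 (r>0 drops 1)

7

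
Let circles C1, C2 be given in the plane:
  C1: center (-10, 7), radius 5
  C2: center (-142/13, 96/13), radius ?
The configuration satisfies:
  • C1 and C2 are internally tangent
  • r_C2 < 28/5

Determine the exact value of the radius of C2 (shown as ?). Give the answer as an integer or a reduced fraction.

1. [int C1,C2]  r_C2² − 10r_C2 + 24 = 0  ⇒  r_C2 = 4 or 6
2. given r_C2 < 28/5: keep 4

4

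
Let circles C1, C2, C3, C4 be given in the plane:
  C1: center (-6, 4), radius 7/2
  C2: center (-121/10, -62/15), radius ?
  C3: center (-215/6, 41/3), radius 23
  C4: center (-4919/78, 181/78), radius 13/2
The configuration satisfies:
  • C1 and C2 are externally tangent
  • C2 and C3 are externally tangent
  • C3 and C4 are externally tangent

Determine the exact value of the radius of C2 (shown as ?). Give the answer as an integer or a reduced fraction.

1. [ext C1·C2]  r_C2² + 7r_C2 − 820/9 = 0  ⇒  r_C2 = 20/3 (r>0 drops 1)
2. [ext C2·C3]  r_C2² + 46r_C2 − 3160/9 = 0  ⇒  r_C2 = 20/3 (r>0 drops 1)

20/3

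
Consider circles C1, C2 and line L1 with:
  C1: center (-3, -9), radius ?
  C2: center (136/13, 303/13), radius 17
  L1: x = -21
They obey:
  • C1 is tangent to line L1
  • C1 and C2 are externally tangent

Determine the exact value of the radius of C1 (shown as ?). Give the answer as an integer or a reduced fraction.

1. [C1‖L1]  r_C1² − 324 = 0  ⇒  r_C1 = 18 (r>0 drops 1)
2. [ext C1·C2]  r_C1² + 34r_C1 − 936 = 0  ⇒  r_C1 = 18 (r>0 drops 1)

18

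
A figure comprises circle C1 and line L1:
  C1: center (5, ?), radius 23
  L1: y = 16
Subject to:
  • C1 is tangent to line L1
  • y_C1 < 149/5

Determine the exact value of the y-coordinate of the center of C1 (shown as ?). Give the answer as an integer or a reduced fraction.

-7

1. [C1‖L1]  y_C1² − 32y_C1 − 273 = 0  ⇒  y_C1 = -7 or 39
2. given y_C1 < 149/5: keep -7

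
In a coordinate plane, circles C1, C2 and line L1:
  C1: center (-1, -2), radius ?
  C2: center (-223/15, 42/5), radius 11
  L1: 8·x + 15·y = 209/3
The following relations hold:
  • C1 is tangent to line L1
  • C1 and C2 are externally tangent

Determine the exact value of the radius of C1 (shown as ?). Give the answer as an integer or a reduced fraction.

1. [C1‖L1]  r_C1² − 361/9 = 0  ⇒  r_C1 = 19/3 (r>0 drops 1)
2. [ext C1·C2]  r_C1² + 22r_C1 − 1615/9 = 0  ⇒  r_C1 = 19/3 (r>0 drops 1)

19/3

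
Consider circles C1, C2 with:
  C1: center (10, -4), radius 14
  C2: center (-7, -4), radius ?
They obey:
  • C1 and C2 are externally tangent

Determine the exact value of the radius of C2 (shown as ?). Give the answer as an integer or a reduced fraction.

1. [ext C1·C2]  r_C2² + 28r_C2 − 93 = 0  ⇒  r_C2 = 3 (r>0 drops 1)

3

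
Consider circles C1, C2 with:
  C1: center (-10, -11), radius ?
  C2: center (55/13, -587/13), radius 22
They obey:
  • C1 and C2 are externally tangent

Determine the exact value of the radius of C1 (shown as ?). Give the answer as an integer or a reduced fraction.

15

1. [ext C1·C2]  r_C1² + 44r_C1 − 885 = 0  ⇒  r_C1 = 15 (r>0 drops 1)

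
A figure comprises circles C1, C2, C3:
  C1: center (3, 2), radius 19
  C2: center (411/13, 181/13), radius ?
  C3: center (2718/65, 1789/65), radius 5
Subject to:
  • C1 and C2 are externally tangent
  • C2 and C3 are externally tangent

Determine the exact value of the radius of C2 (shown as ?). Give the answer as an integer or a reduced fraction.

1. [ext C1·C2]  r_C2² + 38r_C2 − 600 = 0  ⇒  r_C2 = 12 (r>0 drops 1)
2. [ext C2·C3]  r_C2² + 10r_C2 − 264 = 0  ⇒  r_C2 = 12 (r>0 drops 1)

12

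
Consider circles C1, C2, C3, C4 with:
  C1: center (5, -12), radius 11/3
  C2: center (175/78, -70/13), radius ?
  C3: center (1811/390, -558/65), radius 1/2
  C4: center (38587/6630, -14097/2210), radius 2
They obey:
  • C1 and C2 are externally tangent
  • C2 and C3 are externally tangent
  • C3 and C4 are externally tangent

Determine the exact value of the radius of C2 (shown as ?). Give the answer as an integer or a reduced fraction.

7/2

1. [ext C1·C2]  r_C2² + (22/3)r_C2 − 455/12 = 0  ⇒  r_C2 = 7/2 (r>0 drops 1)
2. [ext C2·C3]  r_C2² + 1r_C2 − 63/4 = 0  ⇒  r_C2 = 7/2 (r>0 drops 1)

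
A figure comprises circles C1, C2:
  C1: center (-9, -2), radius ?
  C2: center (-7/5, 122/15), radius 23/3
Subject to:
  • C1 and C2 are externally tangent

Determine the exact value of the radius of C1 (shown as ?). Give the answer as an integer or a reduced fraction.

5

1. [ext C1·C2]  r_C1² + (46/3)r_C1 − 305/3 = 0  ⇒  r_C1 = 5 (r>0 drops 1)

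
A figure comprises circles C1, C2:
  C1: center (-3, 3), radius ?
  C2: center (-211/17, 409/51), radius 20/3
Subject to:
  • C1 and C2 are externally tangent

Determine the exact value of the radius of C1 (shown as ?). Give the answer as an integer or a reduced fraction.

1. [ext C1·C2]  r_C1² + (40/3)r_C1 − 208/3 = 0  ⇒  r_C1 = 4 (r>0 drops 1)

4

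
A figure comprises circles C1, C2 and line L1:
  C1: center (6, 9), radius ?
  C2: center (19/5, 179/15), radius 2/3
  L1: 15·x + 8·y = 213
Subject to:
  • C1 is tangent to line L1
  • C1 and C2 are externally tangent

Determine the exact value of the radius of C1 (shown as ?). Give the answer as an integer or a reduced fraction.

1. [C1‖L1]  r_C1² − 9 = 0  ⇒  r_C1 = 3 (r>0 drops 1)
2. [ext C1·C2]  r_C1² + (4/3)r_C1 − 13 = 0  ⇒  r_C1 = 3 (r>0 drops 1)

3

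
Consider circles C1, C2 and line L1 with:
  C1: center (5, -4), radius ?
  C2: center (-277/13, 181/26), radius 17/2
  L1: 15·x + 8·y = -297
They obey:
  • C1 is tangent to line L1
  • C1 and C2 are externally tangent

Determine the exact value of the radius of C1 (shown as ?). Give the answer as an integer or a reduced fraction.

1. [C1‖L1]  r_C1² − 400 = 0  ⇒  r_C1 = 20 (r>0 drops 1)
2. [ext C1·C2]  r_C1² + 17r_C1 − 740 = 0  ⇒  r_C1 = 20 (r>0 drops 1)

20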